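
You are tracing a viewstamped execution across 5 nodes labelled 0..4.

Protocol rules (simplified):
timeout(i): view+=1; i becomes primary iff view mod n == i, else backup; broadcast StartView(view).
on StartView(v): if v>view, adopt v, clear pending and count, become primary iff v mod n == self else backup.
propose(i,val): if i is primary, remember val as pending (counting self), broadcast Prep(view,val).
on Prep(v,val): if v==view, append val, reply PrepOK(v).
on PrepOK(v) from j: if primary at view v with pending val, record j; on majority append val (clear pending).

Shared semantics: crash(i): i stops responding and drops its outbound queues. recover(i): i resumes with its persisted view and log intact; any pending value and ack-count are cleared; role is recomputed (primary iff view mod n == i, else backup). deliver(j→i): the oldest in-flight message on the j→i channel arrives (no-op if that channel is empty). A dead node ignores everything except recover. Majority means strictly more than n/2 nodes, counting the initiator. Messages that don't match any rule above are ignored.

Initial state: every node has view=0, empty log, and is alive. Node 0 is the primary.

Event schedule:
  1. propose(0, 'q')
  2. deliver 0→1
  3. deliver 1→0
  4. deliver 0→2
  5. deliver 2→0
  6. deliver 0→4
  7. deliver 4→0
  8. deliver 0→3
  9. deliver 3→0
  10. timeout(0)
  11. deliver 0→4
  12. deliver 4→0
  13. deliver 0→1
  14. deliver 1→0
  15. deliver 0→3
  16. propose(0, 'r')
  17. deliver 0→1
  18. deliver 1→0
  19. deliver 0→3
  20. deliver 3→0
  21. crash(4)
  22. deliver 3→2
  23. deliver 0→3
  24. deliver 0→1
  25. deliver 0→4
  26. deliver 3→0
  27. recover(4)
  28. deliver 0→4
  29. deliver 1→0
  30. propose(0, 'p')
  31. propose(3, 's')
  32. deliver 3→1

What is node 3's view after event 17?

1. propose(0,'q'):  nop
2. deliver 0→1:  <1:back v0 q>
3. deliver 1→0:  nop
4. deliver 0→2:  <2:back v0 q>
5. deliver 2→0:  <0:prim v0 q>
6. deliver 0→4:  <4:back v0 q>
7. deliver 4→0:  nop
8. deliver 0→3:  <3:back v0 q>
9. deliver 3→0:  nop
10. timeout(0):  <0:back v1 q>
11. deliver 0→4:  <4:back v1 q>
12. deliver 4→0:  nop
13. deliver 0→1:  <1:prim v1 q>
14. deliver 1→0:  nop
15. deliver 0→3:  <3:back v1 q>
16. propose(0,'r'):  nop
17. deliver 0→1:  nop

1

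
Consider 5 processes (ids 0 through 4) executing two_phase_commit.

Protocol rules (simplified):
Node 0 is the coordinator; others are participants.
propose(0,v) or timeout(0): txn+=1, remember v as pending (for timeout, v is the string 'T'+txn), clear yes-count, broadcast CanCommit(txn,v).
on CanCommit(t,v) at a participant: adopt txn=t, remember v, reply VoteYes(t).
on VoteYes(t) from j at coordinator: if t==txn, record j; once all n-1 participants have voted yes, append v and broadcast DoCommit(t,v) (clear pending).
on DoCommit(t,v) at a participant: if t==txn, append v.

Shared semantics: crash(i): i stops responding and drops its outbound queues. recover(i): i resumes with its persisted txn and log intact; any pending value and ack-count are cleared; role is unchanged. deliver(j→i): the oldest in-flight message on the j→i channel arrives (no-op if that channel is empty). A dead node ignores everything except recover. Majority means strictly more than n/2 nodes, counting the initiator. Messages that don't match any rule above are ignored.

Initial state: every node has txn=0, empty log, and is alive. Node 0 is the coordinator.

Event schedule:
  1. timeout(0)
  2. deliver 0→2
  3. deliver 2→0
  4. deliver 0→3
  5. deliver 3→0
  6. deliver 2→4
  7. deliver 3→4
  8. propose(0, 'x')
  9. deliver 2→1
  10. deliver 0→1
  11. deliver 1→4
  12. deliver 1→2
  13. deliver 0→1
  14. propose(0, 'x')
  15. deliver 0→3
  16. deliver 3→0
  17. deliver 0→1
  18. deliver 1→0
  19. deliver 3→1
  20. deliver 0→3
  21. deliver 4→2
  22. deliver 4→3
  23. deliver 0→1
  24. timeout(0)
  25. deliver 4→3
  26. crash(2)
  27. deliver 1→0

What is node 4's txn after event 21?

e1 timeout(0): 0[coor,t=1,-]
e2 deliver 0→2: 2[part,t=1,-]
e3 deliver 2→0: ·
e4 deliver 0→3: 3[part,t=1,-]
e5 deliver 3→0: ·
e6 deliver 2→4: ·
e7 deliver 3→4: ·
e8 propose(0,'x'): 0[coor,t=2,-]
e9 deliver 2→1: ·
e10 deliver 0→1: 1[part,t=1,-]
e11 deliver 1→4: ·
e12 deliver 1→2: ·
e13 deliver 0→1: 1[part,t=2,-]
e14 propose(0,'x'): 0[coor,t=3,-]
e15 deliver 0→3: 3[part,t=2,-]
e16 deliver 3→0: ·
e17 deliver 0→1: 1[part,t=3,-]
e18 deliver 1→0: ·
e19 deliver 3→1: ·
e20 deliver 0→3: 3[part,t=3,-]
e21 deliver 4→2: ·

0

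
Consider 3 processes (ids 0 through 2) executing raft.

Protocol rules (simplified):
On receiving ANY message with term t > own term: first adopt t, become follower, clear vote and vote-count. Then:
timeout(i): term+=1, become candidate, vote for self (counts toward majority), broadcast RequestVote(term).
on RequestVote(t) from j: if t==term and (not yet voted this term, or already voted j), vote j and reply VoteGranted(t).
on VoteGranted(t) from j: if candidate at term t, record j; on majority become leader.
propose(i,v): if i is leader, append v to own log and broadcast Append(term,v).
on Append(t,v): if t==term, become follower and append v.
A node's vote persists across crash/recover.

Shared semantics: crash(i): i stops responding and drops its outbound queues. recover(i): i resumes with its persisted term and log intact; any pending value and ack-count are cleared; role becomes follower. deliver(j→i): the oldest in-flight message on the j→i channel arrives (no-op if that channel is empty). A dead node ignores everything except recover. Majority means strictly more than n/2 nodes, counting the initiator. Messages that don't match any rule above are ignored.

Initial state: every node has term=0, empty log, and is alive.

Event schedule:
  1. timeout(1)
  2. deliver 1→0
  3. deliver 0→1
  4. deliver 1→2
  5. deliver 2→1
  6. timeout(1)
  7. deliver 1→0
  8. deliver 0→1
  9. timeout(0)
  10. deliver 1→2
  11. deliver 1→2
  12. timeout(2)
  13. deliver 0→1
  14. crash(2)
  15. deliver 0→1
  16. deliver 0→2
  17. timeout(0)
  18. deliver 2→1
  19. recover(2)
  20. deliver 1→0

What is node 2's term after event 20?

3

e1 timeout(1): 1[cand,t=1,-]
e2 deliver 1→0: 0[foll,t=1,-]
e3 deliver 0→1: 1[lead,t=1,-]
e4 deliver 1→2: 2[foll,t=1,-]
e5 deliver 2→1: ·
e6 timeout(1): 1[cand,t=2,-]
e7 deliver 1→0: 0[foll,t=2,-]
e8 deliver 0→1: 1[lead,t=2,-]
e9 timeout(0): 0[cand,t=3,-]
e10 deliver 1→2: 2[foll,t=2,-]
e11 deliver 1→2: ·
e12 timeout(2): 2[cand,t=3,-]
e13 deliver 0→1: 1[foll,t=3,-]
e14 crash(2): 2[✗cand,t=3,-]
e15 deliver 0→1: ·
e16 deliver 0→2: ·
e17 timeout(0): 0[cand,t=4,-]
e18 deliver 2→1: ·
e19 recover(2): 2[foll,t=3,-]
e20 deliver 1→0: ·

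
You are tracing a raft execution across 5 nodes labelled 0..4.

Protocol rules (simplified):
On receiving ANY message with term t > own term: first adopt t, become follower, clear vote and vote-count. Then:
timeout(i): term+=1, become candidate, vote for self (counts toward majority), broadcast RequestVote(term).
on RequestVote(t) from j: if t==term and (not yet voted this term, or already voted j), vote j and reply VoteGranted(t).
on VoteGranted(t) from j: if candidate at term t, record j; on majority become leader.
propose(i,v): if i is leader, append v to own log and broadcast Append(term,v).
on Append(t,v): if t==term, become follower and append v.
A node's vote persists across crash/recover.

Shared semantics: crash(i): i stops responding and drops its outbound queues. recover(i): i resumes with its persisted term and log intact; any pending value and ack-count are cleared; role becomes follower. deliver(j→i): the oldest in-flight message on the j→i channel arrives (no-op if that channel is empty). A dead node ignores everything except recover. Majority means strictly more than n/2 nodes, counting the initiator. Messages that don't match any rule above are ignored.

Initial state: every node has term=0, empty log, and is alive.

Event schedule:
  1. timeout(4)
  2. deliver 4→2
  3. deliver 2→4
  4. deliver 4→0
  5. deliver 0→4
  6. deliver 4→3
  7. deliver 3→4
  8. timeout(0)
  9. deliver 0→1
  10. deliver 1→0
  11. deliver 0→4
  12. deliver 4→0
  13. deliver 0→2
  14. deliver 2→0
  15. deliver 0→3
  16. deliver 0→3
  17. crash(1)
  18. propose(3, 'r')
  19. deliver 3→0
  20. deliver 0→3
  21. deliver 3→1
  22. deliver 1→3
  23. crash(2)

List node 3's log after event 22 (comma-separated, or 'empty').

empty

step 1 timeout(4): 4={cand,t=1,log=-}
step 2 deliver 4→2: 2={foll,t=1,log=-}
step 3 deliver 2→4: —
step 4 deliver 4→0: 0={foll,t=1,log=-}
step 5 deliver 0→4: 4={lead,t=1,log=-}
step 6 deliver 4→3: 3={foll,t=1,log=-}
step 7 deliver 3→4: —
step 8 timeout(0): 0={cand,t=2,log=-}
step 9 deliver 0→1: 1={foll,t=2,log=-}
step 10 deliver 1→0: —
step 11 deliver 0→4: 4={foll,t=2,log=-}
step 12 deliver 4→0: 0={lead,t=2,log=-}
step 13 deliver 0→2: 2={foll,t=2,log=-}
step 14 deliver 2→0: —
step 15 deliver 0→3: 3={foll,t=2,log=-}
step 16 deliver 0→3: —
step 17 crash(1): 1={✗foll,t=2,log=-}
step 18 propose(3,'r'): —
step 19 deliver 3→0: —
step 20 deliver 0→3: —
step 21 deliver 3→1: —
step 22 deliver 1→3: —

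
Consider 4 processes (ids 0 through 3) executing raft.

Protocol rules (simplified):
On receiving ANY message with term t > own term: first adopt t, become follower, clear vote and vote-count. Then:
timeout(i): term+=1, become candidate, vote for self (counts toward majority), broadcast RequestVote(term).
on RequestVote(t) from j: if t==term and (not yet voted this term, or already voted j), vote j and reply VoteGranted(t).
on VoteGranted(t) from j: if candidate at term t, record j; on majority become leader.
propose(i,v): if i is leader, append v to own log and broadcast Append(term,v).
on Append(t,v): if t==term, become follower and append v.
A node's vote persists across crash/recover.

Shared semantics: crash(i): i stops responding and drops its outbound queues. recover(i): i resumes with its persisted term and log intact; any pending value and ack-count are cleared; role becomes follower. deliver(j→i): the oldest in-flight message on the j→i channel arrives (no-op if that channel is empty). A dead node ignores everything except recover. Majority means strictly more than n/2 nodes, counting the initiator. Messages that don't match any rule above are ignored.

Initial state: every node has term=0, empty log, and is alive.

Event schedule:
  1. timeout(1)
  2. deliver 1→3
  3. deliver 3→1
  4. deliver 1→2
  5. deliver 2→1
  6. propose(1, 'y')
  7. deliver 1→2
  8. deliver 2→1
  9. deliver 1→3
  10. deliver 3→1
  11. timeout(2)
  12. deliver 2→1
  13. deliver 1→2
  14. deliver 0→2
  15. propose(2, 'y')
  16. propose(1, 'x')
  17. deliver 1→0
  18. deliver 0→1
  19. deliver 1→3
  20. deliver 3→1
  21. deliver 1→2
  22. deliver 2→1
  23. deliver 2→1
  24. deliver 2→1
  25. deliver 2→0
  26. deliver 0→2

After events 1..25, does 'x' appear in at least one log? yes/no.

e1 timeout(1): 1[cand,t=1,-]
e2 deliver 1→3: 3[foll,t=1,-]
e3 deliver 3→1: ·
e4 deliver 1→2: 2[foll,t=1,-]
e5 deliver 2→1: 1[lead,t=1,-]
e6 propose(1,'y'): 1[lead,t=1,y]
e7 deliver 1→2: 2[foll,t=1,y]
e8 deliver 2→1: ·
e9 deliver 1→3: 3[foll,t=1,y]
e10 deliver 3→1: ·
e11 timeout(2): 2[cand,t=2,y]
e12 deliver 2→1: 1[foll,t=2,y]
e13 deliver 1→2: ·
e14 deliver 0→2: ·
e15 propose(2,'y'): ·
e16 propose(1,'x'): ·
e17 deliver 1→0: 0[foll,t=1,-]
e18 deliver 0→1: ·
e19 deliver 1→3: ·
e20 deliver 3→1: ·
e21 deliver 1→2: ·
e22 deliver 2→1: ·
e23 deliver 2→1: ·
e24 deliver 2→1: ·
e25 deliver 2→0: 0[foll,t=2,-]

no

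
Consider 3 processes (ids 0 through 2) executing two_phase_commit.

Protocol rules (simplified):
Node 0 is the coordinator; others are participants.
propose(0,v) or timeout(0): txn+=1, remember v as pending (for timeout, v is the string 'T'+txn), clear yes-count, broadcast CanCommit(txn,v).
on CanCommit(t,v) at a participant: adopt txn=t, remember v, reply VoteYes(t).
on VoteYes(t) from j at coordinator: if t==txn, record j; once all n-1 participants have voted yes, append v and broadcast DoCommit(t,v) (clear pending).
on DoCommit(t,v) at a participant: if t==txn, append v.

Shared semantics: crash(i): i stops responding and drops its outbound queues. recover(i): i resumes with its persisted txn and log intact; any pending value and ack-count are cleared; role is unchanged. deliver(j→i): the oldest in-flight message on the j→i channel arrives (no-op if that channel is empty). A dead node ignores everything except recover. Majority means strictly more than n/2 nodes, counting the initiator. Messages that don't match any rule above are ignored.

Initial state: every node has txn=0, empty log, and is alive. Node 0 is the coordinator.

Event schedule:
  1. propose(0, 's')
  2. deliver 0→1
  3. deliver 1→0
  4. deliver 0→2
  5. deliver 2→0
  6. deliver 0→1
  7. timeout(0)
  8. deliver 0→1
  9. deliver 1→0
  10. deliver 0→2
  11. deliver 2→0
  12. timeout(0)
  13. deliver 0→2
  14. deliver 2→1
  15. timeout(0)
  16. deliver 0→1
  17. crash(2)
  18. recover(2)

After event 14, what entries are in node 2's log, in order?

1. propose(0,'s'):  <0:coor t1 ->
2. deliver 0→1:  <1:part t1 ->
3. deliver 1→0:  nop
4. deliver 0→2:  <2:part t1 ->
5. deliver 2→0:  <0:coor t1 s>
6. deliver 0→1:  <1:part t1 s>
7. timeout(0):  <0:coor t2 s>
8. deliver 0→1:  <1:part t2 s>
9. deliver 1→0:  nop
10. deliver 0→2:  <2:part t1 s>
11. deliver 2→0:  nop
12. timeout(0):  <0:coor t3 s>
13. deliver 0→2:  <2:part t2 s>
14. deliver 2→1:  nop

s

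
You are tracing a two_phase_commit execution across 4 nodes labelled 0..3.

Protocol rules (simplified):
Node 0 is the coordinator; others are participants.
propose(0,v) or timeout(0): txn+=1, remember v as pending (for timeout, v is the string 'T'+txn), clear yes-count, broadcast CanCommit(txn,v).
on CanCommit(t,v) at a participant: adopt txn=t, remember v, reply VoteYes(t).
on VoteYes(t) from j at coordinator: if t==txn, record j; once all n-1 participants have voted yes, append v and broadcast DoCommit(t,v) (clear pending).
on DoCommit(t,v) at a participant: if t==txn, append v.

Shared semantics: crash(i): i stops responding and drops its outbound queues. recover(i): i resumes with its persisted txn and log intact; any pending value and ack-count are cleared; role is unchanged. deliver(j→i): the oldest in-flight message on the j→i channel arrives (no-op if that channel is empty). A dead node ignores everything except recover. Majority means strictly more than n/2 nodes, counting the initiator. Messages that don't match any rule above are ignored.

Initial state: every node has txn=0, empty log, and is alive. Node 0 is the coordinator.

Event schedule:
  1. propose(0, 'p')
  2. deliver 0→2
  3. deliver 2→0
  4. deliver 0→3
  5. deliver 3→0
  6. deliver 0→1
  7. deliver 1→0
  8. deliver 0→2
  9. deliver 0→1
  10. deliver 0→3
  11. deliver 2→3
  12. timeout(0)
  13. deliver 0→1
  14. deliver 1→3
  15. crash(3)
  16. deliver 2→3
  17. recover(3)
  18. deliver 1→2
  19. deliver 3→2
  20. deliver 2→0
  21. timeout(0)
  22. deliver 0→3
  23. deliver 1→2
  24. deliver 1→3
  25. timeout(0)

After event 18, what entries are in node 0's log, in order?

after 1 — propose(0,'p'): n0:coor/t1/[-]
after 2 — deliver 0→2: n2:part/t1/[-]
after 3 — deliver 2→0: ·
after 4 — deliver 0→3: n3:part/t1/[-]
after 5 — deliver 3→0: ·
after 6 — deliver 0→1: n1:part/t1/[-]
after 7 — deliver 1→0: n0:coor/t1/[p]
after 8 — deliver 0→2: n2:part/t1/[p]
after 9 — deliver 0→1: n1:part/t1/[p]
after 10 — deliver 0→3: n3:part/t1/[p]
after 11 — deliver 2→3: ·
after 12 — timeout(0): n0:coor/t2/[p]
after 13 — deliver 0→1: n1:part/t2/[p]
after 14 — deliver 1→3: ·
after 15 — crash(3): n3:✗part/t1/[p]
after 16 — deliver 2→3: ·
after 17 — recover(3): n3:part/t1/[p]
after 18 — deliver 1→2: ·

p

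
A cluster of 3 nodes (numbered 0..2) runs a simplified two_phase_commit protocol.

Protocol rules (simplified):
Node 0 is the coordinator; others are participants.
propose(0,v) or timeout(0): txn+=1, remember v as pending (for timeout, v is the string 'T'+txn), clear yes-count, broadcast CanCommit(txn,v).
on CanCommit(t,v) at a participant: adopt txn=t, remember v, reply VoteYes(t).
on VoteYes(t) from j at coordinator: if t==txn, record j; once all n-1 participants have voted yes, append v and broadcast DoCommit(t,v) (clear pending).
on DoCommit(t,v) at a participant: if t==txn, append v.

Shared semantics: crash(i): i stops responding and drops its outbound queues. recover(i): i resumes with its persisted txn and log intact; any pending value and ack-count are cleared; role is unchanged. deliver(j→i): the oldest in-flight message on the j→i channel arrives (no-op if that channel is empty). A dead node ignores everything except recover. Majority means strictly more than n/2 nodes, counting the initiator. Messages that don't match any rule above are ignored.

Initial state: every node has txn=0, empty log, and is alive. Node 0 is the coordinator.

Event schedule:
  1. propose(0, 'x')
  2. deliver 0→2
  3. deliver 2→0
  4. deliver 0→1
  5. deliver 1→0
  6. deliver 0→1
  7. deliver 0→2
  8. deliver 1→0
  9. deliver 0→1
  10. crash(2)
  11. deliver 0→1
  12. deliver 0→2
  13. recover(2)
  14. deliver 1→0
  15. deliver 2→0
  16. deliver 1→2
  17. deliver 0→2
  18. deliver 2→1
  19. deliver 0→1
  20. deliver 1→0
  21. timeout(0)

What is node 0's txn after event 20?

1

e1 propose(0,'x'): 0[coor,t=1,-]
e2 deliver 0→2: 2[part,t=1,-]
e3 deliver 2→0: ·
e4 deliver 0→1: 1[part,t=1,-]
e5 deliver 1→0: 0[coor,t=1,x]
e6 deliver 0→1: 1[part,t=1,x]
e7 deliver 0→2: 2[part,t=1,x]
e8 deliver 1→0: ·
e9 deliver 0→1: ·
e10 crash(2): 2[✗part,t=1,x]
e11 deliver 0→1: ·
e12 deliver 0→2: ·
e13 recover(2): 2[part,t=1,x]
e14 deliver 1→0: ·
e15 deliver 2→0: ·
e16 deliver 1→2: ·
e17 deliver 0→2: ·
e18 deliver 2→1: ·
e19 deliver 0→1: ·
e20 deliver 1→0: ·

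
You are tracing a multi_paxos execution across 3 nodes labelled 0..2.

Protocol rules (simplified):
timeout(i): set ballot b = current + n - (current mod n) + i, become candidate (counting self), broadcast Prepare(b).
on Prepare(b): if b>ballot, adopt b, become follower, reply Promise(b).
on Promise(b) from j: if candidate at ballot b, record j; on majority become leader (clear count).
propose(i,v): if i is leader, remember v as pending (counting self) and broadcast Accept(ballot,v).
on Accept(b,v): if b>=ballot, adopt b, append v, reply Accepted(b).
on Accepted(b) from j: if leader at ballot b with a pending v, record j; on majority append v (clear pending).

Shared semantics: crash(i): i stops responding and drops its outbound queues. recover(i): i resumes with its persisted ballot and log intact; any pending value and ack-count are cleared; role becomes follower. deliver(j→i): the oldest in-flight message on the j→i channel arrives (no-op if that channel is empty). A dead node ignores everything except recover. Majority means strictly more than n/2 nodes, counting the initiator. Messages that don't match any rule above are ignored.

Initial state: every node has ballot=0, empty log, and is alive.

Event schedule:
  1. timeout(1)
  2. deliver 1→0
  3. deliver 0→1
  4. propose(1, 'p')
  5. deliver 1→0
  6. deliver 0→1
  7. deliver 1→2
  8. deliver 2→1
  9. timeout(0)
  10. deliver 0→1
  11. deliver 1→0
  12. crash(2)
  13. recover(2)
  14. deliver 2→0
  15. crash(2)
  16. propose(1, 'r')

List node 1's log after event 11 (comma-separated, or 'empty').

p

after 1 — timeout(1): n1:cand/b4/[-]
after 2 — deliver 1→0: n0:foll/b4/[-]
after 3 — deliver 0→1: n1:lead/b4/[-]
after 4 — propose(1,'p'): ·
after 5 — deliver 1→0: n0:foll/b4/[p]
after 6 — deliver 0→1: n1:lead/b4/[p]
after 7 — deliver 1→2: n2:foll/b4/[-]
after 8 — deliver 2→1: ·
after 9 — timeout(0): n0:cand/b6/[p]
after 10 — deliver 0→1: n1:foll/b6/[p]
after 11 — deliver 1→0: n0:lead/b6/[p]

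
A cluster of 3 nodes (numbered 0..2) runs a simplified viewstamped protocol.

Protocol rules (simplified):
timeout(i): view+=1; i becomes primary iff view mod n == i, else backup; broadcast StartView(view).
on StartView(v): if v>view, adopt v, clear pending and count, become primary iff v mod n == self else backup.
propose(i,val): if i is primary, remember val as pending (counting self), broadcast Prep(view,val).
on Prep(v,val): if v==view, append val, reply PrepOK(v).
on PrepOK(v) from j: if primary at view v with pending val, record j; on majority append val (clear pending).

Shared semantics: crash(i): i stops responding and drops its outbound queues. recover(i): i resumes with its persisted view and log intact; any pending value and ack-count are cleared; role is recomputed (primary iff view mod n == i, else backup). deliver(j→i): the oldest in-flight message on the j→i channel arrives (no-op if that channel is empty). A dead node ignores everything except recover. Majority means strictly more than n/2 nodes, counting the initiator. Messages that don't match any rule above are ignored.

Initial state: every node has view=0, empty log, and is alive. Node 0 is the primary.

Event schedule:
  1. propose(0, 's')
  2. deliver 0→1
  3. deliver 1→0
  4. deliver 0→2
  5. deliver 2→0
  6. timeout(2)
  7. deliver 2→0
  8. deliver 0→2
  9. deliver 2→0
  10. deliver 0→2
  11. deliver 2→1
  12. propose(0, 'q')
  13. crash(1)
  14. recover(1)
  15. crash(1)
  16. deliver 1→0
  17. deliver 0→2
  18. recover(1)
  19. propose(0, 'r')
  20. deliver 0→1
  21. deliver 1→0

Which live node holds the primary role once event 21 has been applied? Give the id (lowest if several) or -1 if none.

1

[1] propose(0,'s') → ∅
[2] deliver 0→1 → N1(back v0 [s])
[3] deliver 1→0 → N0(prim v0 [s])
[4] deliver 0→2 → N2(back v0 [s])
[5] deliver 2→0 → ∅
[6] timeout(2) → N2(back v1 [s])
[7] deliver 2→0 → N0(back v1 [s])
[8] deliver 0→2 → ∅
[9] deliver 2→0 → ∅
[10] deliver 0→2 → ∅
[11] deliver 2→1 → N1(prim v1 [s])
[12] propose(0,'q') → ∅
[13] crash(1) → N1(✗prim v1 [s])
[14] recover(1) → N1(prim v1 [s])
[15] crash(1) → N1(✗prim v1 [s])
[16] deliver 1→0 → ∅
[17] deliver 0→2 → ∅
[18] recover(1) → N1(prim v1 [s])
[19] propose(0,'r') → ∅
[20] deliver 0→1 → ∅
[21] deliver 1→0 → ∅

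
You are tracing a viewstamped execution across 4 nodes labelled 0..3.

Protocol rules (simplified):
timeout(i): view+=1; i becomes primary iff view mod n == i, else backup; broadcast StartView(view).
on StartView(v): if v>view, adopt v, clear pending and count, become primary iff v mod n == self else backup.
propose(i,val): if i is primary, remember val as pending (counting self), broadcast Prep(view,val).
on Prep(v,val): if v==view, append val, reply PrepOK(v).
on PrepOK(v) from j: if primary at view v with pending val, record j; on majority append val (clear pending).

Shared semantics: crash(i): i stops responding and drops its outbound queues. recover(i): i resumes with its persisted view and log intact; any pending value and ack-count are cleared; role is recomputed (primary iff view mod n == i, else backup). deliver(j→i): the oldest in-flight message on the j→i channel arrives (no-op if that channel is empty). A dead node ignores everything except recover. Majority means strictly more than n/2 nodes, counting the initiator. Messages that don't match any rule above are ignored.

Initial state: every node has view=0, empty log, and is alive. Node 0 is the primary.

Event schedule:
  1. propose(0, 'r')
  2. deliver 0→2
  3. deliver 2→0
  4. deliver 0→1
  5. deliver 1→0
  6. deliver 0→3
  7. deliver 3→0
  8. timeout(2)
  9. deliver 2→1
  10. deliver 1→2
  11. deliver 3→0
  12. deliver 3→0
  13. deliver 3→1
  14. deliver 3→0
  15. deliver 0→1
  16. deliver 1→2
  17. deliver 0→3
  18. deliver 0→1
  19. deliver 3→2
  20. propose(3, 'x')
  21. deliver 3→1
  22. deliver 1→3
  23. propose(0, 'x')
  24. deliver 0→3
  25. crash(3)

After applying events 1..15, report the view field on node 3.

0

after 1 — propose(0,'r'): ·
after 2 — deliver 0→2: n2:back/v0/[r]
after 3 — deliver 2→0: ·
after 4 — deliver 0→1: n1:back/v0/[r]
after 5 — deliver 1→0: n0:prim/v0/[r]
after 6 — deliver 0→3: n3:back/v0/[r]
after 7 — deliver 3→0: ·
after 8 — timeout(2): n2:back/v1/[r]
after 9 — deliver 2→1: n1:prim/v1/[r]
after 10 — deliver 1→2: ·
after 11 — deliver 3→0: ·
after 12 — deliver 3→0: ·
after 13 — deliver 3→1: ·
after 14 — deliver 3→0: ·
after 15 — deliver 0→1: ·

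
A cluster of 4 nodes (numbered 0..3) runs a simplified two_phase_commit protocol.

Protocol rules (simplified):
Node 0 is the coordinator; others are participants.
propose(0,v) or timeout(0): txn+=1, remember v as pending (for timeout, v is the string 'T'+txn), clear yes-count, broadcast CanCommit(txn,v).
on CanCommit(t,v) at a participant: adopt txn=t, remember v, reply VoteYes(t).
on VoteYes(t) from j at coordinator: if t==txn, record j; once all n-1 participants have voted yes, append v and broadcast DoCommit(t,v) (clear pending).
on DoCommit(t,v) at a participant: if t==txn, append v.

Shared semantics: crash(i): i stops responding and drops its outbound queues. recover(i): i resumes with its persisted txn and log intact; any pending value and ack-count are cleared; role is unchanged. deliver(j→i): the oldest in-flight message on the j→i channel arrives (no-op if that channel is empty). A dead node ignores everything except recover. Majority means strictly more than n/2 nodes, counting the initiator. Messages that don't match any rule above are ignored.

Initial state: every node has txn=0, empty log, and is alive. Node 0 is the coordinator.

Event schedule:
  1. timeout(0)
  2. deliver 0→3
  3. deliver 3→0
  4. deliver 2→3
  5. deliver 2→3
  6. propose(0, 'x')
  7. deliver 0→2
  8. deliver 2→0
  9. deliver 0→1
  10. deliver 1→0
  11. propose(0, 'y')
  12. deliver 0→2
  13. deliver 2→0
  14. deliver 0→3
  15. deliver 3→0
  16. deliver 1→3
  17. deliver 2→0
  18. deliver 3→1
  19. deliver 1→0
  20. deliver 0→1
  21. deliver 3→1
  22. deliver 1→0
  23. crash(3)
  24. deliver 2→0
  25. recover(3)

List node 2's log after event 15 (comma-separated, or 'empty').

1. timeout(0):  <0:coor t1 ->
2. deliver 0→3:  <3:part t1 ->
3. deliver 3→0:  nop
4. deliver 2→3:  nop
5. deliver 2→3:  nop
6. propose(0,'x'):  <0:coor t2 ->
7. deliver 0→2:  <2:part t1 ->
8. deliver 2→0:  nop
9. deliver 0→1:  <1:part t1 ->
10. deliver 1→0:  nop
11. propose(0,'y'):  <0:coor t3 ->
12. deliver 0→2:  <2:part t2 ->
13. deliver 2→0:  nop
14. deliver 0→3:  <3:part t2 ->
15. deliver 3→0:  nop

empty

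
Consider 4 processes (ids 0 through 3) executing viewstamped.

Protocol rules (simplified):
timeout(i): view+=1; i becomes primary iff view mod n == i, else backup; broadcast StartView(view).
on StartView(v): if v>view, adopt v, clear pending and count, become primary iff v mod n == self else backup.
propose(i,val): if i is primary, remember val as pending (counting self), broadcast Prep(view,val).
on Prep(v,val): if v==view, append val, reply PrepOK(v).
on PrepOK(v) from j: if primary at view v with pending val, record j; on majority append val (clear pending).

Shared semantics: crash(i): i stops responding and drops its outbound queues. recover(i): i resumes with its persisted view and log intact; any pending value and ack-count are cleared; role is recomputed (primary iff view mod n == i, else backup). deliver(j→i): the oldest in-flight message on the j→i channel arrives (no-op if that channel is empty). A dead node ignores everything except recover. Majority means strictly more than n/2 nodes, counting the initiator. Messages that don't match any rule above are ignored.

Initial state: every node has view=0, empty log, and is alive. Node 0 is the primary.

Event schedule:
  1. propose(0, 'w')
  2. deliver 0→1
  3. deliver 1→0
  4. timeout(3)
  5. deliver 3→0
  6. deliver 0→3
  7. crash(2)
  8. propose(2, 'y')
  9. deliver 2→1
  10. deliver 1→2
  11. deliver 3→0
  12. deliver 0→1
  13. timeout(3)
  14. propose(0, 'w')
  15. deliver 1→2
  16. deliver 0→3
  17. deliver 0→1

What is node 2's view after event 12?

0

e1 propose(0,'w'): ·
e2 deliver 0→1: 1[back,v=0,w]
e3 deliver 1→0: ·
e4 timeout(3): 3[back,v=1,-]
e5 deliver 3→0: 0[back,v=1,-]
e6 deliver 0→3: ·
e7 crash(2): 2[✗back,v=0,-]
e8 propose(2,'y'): ·
e9 deliver 2→1: ·
e10 deliver 1→2: ·
e11 deliver 3→0: ·
e12 deliver 0→1: ·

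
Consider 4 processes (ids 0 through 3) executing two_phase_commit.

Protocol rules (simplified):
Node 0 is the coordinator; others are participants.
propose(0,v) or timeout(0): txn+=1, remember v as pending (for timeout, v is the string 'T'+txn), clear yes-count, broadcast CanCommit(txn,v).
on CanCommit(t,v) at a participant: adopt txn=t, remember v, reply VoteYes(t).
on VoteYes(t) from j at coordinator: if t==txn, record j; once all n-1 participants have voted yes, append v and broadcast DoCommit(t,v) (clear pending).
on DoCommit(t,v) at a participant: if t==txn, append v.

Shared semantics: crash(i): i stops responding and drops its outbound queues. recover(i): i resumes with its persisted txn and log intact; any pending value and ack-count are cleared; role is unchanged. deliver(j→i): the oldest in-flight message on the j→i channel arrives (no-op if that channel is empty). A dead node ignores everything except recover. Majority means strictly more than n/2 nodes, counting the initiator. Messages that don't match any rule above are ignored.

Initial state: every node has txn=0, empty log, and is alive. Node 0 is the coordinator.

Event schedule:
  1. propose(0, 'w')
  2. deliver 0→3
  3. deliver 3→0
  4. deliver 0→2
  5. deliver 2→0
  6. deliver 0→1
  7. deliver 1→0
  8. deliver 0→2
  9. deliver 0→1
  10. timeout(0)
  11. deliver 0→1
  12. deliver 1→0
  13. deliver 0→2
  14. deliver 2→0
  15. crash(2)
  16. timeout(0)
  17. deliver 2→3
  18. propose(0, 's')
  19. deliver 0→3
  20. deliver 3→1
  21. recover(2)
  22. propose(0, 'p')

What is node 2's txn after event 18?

2

e1 propose(0,'w'): 0[coor,t=1,-]
e2 deliver 0→3: 3[part,t=1,-]
e3 deliver 3→0: ·
e4 deliver 0→2: 2[part,t=1,-]
e5 deliver 2→0: ·
e6 deliver 0→1: 1[part,t=1,-]
e7 deliver 1→0: 0[coor,t=1,w]
e8 deliver 0→2: 2[part,t=1,w]
e9 deliver 0→1: 1[part,t=1,w]
e10 timeout(0): 0[coor,t=2,w]
e11 deliver 0→1: 1[part,t=2,w]
e12 deliver 1→0: ·
e13 deliver 0→2: 2[part,t=2,w]
e14 deliver 2→0: ·
e15 crash(2): 2[✗part,t=2,w]
e16 timeout(0): 0[coor,t=3,w]
e17 deliver 2→3: ·
e18 propose(0,'s'): 0[coor,t=4,w]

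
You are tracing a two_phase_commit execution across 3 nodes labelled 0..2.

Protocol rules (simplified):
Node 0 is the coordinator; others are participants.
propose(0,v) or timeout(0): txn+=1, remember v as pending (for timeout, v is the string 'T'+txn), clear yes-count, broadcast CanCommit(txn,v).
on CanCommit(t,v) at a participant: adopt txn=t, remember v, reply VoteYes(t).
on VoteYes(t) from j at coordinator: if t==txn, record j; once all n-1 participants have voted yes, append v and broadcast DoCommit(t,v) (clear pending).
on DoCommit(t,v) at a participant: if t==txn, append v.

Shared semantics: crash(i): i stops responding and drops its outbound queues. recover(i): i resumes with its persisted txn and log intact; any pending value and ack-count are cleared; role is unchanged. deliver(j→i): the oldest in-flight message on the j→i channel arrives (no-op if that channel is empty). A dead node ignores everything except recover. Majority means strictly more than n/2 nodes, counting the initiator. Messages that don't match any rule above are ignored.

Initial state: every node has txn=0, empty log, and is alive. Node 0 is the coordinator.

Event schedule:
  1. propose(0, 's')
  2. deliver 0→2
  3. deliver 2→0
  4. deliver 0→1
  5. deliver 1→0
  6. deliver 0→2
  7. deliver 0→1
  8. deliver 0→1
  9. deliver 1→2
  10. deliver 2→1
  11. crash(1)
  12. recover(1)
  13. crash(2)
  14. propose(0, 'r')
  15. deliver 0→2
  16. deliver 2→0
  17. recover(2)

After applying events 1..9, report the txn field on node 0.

1

after 1 — propose(0,'s'): n0:coor/t1/[-]
after 2 — deliver 0→2: n2:part/t1/[-]
after 3 — deliver 2→0: ·
after 4 — deliver 0→1: n1:part/t1/[-]
after 5 — deliver 1→0: n0:coor/t1/[s]
after 6 — deliver 0→2: n2:part/t1/[s]
after 7 — deliver 0→1: n1:part/t1/[s]
after 8 — deliver 0→1: ·
after 9 — deliver 1→2: ·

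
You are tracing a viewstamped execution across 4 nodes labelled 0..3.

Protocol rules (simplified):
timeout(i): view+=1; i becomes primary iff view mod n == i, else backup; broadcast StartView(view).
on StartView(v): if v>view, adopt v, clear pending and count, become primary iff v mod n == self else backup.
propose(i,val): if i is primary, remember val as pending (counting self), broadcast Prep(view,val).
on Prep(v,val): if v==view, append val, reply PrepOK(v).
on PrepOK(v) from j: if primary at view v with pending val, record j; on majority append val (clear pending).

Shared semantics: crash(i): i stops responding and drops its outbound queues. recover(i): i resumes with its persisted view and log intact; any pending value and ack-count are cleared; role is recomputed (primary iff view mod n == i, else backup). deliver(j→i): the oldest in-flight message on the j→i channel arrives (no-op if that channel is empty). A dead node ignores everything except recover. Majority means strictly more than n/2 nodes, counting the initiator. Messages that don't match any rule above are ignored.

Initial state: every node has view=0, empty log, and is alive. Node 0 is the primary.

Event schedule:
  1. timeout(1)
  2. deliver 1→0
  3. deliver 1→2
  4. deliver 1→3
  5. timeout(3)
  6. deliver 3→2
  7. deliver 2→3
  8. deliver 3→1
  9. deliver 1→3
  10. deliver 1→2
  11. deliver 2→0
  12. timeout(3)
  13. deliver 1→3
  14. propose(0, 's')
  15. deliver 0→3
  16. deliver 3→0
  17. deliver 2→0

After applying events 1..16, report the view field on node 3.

3

[1] timeout(1) → N1(prim v1 [-])
[2] deliver 1→0 → N0(back v1 [-])
[3] deliver 1→2 → N2(back v1 [-])
[4] deliver 1→3 → N3(back v1 [-])
[5] timeout(3) → N3(back v2 [-])
[6] deliver 3→2 → N2(prim v2 [-])
[7] deliver 2→3 → ∅
[8] deliver 3→1 → N1(back v2 [-])
[9] deliver 1→3 → ∅
[10] deliver 1→2 → ∅
[11] deliver 2→0 → ∅
[12] timeout(3) → N3(prim v3 [-])
[13] deliver 1→3 → ∅
[14] propose(0,'s') → ∅
[15] deliver 0→3 → ∅
[16] deliver 3→0 → N0(back v2 [-])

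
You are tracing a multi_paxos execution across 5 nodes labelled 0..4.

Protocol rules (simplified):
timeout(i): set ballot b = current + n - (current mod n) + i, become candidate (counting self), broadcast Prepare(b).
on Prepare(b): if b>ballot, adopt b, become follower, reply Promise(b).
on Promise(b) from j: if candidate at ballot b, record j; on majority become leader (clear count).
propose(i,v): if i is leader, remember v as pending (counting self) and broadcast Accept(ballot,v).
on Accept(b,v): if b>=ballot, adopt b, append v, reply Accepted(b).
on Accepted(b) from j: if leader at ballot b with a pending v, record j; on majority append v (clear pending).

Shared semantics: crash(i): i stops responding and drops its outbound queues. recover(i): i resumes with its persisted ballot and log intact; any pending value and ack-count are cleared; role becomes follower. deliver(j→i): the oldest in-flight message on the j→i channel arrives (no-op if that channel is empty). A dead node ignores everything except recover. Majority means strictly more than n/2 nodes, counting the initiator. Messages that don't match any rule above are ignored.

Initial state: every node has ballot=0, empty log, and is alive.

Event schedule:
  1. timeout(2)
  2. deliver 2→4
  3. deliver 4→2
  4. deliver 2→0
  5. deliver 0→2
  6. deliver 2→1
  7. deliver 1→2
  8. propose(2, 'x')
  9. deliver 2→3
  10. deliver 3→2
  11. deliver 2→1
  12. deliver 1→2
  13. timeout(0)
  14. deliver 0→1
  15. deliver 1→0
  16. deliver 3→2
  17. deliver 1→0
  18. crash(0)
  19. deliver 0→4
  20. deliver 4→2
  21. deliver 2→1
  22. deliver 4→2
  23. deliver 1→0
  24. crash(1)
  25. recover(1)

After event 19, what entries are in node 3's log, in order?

empty

1. timeout(2):  <2:cand b7 ->
2. deliver 2→4:  <4:foll b7 ->
3. deliver 4→2:  nop
4. deliver 2→0:  <0:foll b7 ->
5. deliver 0→2:  <2:lead b7 ->
6. deliver 2→1:  <1:foll b7 ->
7. deliver 1→2:  nop
8. propose(2,'x'):  nop
9. deliver 2→3:  <3:foll b7 ->
10. deliver 3→2:  nop
11. deliver 2→1:  <1:foll b7 x>
12. deliver 1→2:  nop
13. timeout(0):  <0:cand b10 ->
14. deliver 0→1:  <1:foll b10 x>
15. deliver 1→0:  nop
16. deliver 3→2:  nop
17. deliver 1→0:  nop
18. crash(0):  <0:✗cand b10 ->
19. deliver 0→4:  nop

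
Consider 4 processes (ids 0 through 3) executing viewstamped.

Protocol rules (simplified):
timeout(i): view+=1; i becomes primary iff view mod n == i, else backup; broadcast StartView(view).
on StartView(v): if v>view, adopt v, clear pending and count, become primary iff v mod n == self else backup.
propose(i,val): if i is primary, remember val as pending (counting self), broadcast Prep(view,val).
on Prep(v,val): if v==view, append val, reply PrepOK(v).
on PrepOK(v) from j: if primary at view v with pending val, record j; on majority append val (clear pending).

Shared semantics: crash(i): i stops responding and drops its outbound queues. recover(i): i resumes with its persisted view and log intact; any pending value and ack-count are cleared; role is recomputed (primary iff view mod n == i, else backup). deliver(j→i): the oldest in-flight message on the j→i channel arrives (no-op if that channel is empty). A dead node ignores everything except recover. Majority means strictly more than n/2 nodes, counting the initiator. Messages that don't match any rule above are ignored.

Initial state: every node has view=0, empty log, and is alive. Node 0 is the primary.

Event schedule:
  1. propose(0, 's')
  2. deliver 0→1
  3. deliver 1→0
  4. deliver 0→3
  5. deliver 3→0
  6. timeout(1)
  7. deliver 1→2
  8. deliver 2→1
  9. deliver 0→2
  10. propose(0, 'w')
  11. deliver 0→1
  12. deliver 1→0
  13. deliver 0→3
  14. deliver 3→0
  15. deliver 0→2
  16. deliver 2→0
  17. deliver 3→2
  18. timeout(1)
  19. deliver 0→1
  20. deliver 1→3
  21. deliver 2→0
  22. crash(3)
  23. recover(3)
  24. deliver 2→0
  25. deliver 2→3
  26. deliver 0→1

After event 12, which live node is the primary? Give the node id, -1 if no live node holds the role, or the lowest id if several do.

after 1 — propose(0,'s'): ·
after 2 — deliver 0→1: n1:back/v0/[s]
after 3 — deliver 1→0: ·
after 4 — deliver 0→3: n3:back/v0/[s]
after 5 — deliver 3→0: n0:prim/v0/[s]
after 6 — timeout(1): n1:prim/v1/[s]
after 7 — deliver 1→2: n2:back/v1/[-]
after 8 — deliver 2→1: ·
after 9 — deliver 0→2: ·
after 10 — propose(0,'w'): ·
after 11 — deliver 0→1: ·
after 12 — deliver 1→0: n0:back/v1/[s]

1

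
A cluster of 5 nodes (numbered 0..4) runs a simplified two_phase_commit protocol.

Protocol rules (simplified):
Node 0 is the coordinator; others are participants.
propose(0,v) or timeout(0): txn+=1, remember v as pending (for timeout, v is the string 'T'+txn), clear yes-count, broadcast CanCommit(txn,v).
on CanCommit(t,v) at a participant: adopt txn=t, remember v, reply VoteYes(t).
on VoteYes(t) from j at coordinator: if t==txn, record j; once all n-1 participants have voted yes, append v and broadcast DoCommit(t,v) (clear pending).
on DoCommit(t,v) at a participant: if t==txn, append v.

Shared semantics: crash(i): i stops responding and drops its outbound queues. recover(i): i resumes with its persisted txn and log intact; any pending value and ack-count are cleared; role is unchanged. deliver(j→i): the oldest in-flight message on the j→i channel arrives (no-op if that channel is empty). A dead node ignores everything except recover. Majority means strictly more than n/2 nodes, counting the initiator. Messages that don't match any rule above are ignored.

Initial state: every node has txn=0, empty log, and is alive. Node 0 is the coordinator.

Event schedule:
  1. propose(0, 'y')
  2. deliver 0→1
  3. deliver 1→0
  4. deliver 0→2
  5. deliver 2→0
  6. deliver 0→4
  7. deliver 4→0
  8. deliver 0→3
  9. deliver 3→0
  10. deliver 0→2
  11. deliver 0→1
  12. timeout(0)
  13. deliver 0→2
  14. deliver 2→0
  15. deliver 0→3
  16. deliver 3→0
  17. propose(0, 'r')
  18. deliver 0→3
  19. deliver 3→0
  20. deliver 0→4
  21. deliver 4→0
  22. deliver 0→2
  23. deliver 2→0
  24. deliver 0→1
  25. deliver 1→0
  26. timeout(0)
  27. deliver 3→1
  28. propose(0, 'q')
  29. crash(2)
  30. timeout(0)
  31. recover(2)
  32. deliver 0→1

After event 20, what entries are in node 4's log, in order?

step 1 propose(0,'y'): 0={coor,t=1,log=-}
step 2 deliver 0→1: 1={part,t=1,log=-}
step 3 deliver 1→0: —
step 4 deliver 0→2: 2={part,t=1,log=-}
step 5 deliver 2→0: —
step 6 deliver 0→4: 4={part,t=1,log=-}
step 7 deliver 4→0: —
step 8 deliver 0→3: 3={part,t=1,log=-}
step 9 deliver 3→0: 0={coor,t=1,log=y}
step 10 deliver 0→2: 2={part,t=1,log=y}
step 11 deliver 0→1: 1={part,t=1,log=y}
step 12 timeout(0): 0={coor,t=2,log=y}
step 13 deliver 0→2: 2={part,t=2,log=y}
step 14 deliver 2→0: —
step 15 deliver 0→3: 3={part,t=1,log=y}
step 16 deliver 3→0: —
step 17 propose(0,'r'): 0={coor,t=3,log=y}
step 18 deliver 0→3: 3={part,t=2,log=y}
step 19 deliver 3→0: —
step 20 deliver 0→4: 4={part,t=1,log=y}

y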